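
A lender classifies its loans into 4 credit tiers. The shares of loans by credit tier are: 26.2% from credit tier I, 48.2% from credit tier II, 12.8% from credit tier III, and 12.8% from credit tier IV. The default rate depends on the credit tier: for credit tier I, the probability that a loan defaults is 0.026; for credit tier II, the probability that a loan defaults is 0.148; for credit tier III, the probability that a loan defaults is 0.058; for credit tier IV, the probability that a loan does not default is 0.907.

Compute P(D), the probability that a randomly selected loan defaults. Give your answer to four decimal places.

P(D) ≈ 0.0975

P(D|IV) = 1 − 0.907 = 0.093.
Using total probability over the partition,
P(D) = P(D|I)·P(I) + P(D|II)·P(II) + P(D|III)·P(III) + P(D|IV)·P(IV)
      = 0.026·0.262 + 0.148·0.482 + 0.058·0.128 + 0.093·0.128
      = 0.006812 + 0.071336 + 0.007424 + 0.011904 = 0.097476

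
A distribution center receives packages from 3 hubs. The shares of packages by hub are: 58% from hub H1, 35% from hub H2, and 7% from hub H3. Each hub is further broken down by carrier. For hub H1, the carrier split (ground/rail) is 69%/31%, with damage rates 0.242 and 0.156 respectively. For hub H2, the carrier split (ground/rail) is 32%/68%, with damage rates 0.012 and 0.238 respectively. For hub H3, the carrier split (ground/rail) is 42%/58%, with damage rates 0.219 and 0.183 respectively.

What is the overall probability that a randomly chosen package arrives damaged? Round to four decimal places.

P(D|H1) = 0.69·0.242 + 0.31·0.156 = 0.16698 + 0.04836 = 0.21534
P(D|H2) = 0.32·0.012 + 0.68·0.238 = 0.00384 + 0.16184 = 0.16568
P(D|H3) = 0.42·0.219 + 0.58·0.183 = 0.09198 + 0.10614 = 0.19812
By total probability over the outer partition,
P(D) = 0.58·0.21534 + 0.35·0.16568 + 0.07·0.19812
      = 0.1248972 + 0.057988 + 0.0138684 = 0.1967536

P(D) ≈ 0.1968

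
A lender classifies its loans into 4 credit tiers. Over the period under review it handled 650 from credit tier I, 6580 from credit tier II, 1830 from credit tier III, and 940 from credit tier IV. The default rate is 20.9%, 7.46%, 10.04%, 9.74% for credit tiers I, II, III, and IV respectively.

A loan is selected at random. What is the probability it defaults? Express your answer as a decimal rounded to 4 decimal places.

Total: 650 + 6580 + 1830 + 940 = 10000.
P(I) = 650/10000 = 0.065. P(II) = 6580/10000 = 0.658. P(III) = 1830/10000 = 0.183. P(IV) = 940/10000 = 0.094.
By the law of total probability,
P(D) = P(D|I)·P(I) + P(D|II)·P(II) + P(D|III)·P(III) + P(D|IV)·P(IV)
      = 0.209·0.065 + 0.0746·0.658 + 0.1004·0.183 + 0.0974·0.094
      = 0.013585 + 0.0490868 + 0.0183732 + 0.0091556 = 0.0902006

0.0902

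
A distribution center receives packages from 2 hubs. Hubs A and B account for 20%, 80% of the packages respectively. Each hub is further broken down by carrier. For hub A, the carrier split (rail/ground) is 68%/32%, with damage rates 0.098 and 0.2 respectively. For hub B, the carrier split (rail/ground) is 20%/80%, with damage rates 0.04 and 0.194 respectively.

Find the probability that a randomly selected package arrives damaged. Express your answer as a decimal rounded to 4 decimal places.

P(D|A) = 0.68·0.098 + 0.32·0.2 = 0.06664 + 0.064 = 0.13064
P(D|B) = 0.2·0.04 + 0.8·0.194 = 0.008 + 0.1552 = 0.1632
Then overall,
P(D) = 0.2·0.13064 + 0.8·0.1632
      = 0.026128 + 0.13056 = 0.156688

0.1567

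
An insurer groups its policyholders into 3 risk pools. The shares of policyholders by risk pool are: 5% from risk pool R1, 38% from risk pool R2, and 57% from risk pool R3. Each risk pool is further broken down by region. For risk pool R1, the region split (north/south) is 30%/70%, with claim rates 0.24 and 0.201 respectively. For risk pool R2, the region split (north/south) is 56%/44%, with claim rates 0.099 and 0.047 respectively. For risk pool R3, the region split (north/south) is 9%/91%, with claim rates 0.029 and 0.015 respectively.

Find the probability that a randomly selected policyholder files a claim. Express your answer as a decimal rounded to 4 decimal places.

0.0488

P(C|R1) = 0.3·0.24 + 0.7·0.201 = 0.072 + 0.1407 = 0.2127
P(C|R2) = 0.56·0.099 + 0.44·0.047 = 0.05544 + 0.02068 = 0.07612
P(C|R3) = 0.09·0.029 + 0.91·0.015 = 0.00261 + 0.01365 = 0.01626
By total probability over the outer partition,
P(C) = 0.05·0.2127 + 0.38·0.07612 + 0.57·0.01626
      = 0.010635 + 0.0289256 + 0.0092682 = 0.0488288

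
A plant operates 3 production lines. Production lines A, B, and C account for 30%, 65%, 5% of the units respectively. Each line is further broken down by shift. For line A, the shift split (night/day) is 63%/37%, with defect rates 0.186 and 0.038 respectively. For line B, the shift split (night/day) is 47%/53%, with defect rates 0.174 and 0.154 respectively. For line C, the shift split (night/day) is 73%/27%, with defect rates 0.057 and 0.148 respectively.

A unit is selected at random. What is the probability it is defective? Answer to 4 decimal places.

0.1497

P(D|A) = 0.63·0.186 + 0.37·0.038 = 0.11718 + 0.01406 = 0.13124
P(D|B) = 0.47·0.174 + 0.53·0.154 = 0.08178 + 0.08162 = 0.1634
P(D|C) = 0.73·0.057 + 0.27·0.148 = 0.04161 + 0.03996 = 0.08157
Then overall,
P(D) = 0.3·0.13124 + 0.65·0.1634 + 0.05·0.08157
      = 0.039372 + 0.10621 + 0.0040785 = 0.1496605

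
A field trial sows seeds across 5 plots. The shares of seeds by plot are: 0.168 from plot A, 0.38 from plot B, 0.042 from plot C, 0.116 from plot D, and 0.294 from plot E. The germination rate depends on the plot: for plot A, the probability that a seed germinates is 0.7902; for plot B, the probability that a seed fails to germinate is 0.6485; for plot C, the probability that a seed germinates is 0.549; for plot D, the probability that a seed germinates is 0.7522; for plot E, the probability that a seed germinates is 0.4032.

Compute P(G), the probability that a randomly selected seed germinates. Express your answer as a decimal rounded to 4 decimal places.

P(G) ≈ 0.4952

P(G|B) = 1 − 0.6485 = 0.3515.
P(G) = P(G|A)·P(A) + P(G|B)·P(B) + P(G|C)·P(C) + P(G|D)·P(D) + P(G|E)·P(E)
      = 0.7902·0.168 + 0.3515·0.38 + 0.549·0.042 + 0.7522·0.116 + 0.4032·0.294
      = 0.1327536 + 0.13357 + 0.023058 + 0.0872552 + 0.1185408 = 0.4951776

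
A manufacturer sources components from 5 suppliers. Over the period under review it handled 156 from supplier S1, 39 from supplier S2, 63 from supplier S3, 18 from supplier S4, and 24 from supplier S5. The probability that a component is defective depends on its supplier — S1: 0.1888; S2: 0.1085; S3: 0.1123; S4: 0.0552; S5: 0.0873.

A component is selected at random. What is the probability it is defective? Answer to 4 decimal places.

P(D) ≈ 0.1462

Total: 156 + 39 + 63 + 18 + 24 = 300.
P(S1) = 156/300 = 0.52. P(S2) = 39/300 = 0.13. P(S3) = 63/300 = 0.21. P(S4) = 18/300 = 0.06. P(S5) = 24/300 = 0.08.
Summing over the partition,
P(D) = P(D|S1)·P(S1) + P(D|S2)·P(S2) + P(D|S3)·P(S3) + P(D|S4)·P(S4) + P(D|S5)·P(S5)
      = 0.1888·0.52 + 0.1085·0.13 + 0.1123·0.21 + 0.0552·0.06 + 0.0873·0.08
      = 0.098176 + 0.014105 + 0.023583 + 0.003312 + 0.006984 = 0.14616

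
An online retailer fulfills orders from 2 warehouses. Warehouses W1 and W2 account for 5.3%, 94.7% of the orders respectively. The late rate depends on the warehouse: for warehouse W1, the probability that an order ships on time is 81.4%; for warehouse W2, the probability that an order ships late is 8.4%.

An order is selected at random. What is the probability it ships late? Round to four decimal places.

P(L) ≈ 0.0894

P(L|W1) = 1 − 0.814 = 0.186.
By the law of total probability,
P(L) = P(L|W1)·P(W1) + P(L|W2)·P(W2)
      = 0.186·0.053 + 0.084·0.947
      = 0.009858 + 0.079548 = 0.089406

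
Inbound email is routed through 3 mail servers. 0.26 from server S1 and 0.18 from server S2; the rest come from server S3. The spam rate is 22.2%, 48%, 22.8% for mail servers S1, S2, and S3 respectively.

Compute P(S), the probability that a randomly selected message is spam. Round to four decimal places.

P(S3) = 1 − (0.26 + 0.18) = 0.56.
P(S) = P(S|S1)·P(S1) + P(S|S2)·P(S2) + P(S|S3)·P(S3)
      = 0.222·0.26 + 0.48·0.18 + 0.228·0.56
      = 0.05772 + 0.0864 + 0.12768 = 0.2718

P(S) ≈ 0.2718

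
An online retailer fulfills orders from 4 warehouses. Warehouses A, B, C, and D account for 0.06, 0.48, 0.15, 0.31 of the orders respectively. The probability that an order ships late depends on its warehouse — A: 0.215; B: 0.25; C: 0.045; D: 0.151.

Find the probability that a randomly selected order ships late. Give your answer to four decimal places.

P(L) ≈ 0.1865

P(L) = P(L|A)·P(A) + P(L|B)·P(B) + P(L|C)·P(C) + P(L|D)·P(D)
      = 0.215·0.06 + 0.25·0.48 + 0.045·0.15 + 0.151·0.31
      = 0.0129 + 0.12 + 0.00675 + 0.04681 = 0.18646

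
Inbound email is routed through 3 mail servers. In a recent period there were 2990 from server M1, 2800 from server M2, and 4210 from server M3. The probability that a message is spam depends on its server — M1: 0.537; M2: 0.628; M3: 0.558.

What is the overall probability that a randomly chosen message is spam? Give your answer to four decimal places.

Total: 2990 + 2800 + 4210 = 10000.
P(M1) = 2990/10000 = 0.299. P(M2) = 2800/10000 = 0.28. P(M3) = 4210/10000 = 0.421.
By the law of total probability,
P(S) = P(S|M1)·P(M1) + P(S|M2)·P(M2) + P(S|M3)·P(M3)
      = 0.537·0.299 + 0.628·0.28 + 0.558·0.421
      = 0.160563 + 0.17584 + 0.234918 = 0.571321

P(S) ≈ 0.5713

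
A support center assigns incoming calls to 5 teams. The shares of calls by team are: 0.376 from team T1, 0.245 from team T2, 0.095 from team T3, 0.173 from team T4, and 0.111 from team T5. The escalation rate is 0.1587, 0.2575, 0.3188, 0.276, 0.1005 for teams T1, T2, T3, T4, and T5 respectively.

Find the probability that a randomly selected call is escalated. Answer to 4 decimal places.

P(E) = P(E|T1)·P(T1) + P(E|T2)·P(T2) + P(E|T3)·P(T3) + P(E|T4)·P(T4) + P(E|T5)·P(T5)
      = 0.1587·0.376 + 0.2575·0.245 + 0.3188·0.095 + 0.276·0.173 + 0.1005·0.111
      = 0.0596712 + 0.0630875 + 0.030286 + 0.047748 + 0.0111555 = 0.2119482

0.2119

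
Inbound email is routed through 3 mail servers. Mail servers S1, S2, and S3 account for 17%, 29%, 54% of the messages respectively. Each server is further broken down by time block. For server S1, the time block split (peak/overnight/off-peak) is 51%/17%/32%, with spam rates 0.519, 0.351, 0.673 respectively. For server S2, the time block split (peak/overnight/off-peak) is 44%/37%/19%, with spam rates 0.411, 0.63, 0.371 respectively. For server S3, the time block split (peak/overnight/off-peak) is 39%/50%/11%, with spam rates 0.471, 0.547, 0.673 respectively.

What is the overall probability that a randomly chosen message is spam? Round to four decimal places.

P(S|S1) = 0.51·0.519 + 0.17·0.351 + 0.32·0.673 = 0.26469 + 0.05967 + 0.21536 = 0.53972
P(S|S2) = 0.44·0.411 + 0.37·0.63 + 0.19·0.371 = 0.18084 + 0.2331 + 0.07049 = 0.48443
P(S|S3) = 0.39·0.471 + 0.5·0.547 + 0.11·0.673 = 0.18369 + 0.2735 + 0.07403 = 0.53122
By total probability over the outer partition,
P(S) = 0.17·0.53972 + 0.29·0.48443 + 0.54·0.53122
      = 0.0917524 + 0.1404847 + 0.2868588 = 0.5190959

P(S) ≈ 0.5191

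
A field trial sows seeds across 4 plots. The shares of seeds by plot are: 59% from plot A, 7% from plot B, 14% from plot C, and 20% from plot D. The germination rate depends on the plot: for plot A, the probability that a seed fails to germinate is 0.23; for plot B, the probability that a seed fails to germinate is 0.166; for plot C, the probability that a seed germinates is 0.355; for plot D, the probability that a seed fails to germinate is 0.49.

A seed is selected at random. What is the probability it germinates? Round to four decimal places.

P(G|A) = 1 − 0.23 = 0.77.
P(G|B) = 1 − 0.166 = 0.834.
P(G|D) = 1 − 0.49 = 0.51.
Using total probability over the partition,
P(G) = P(G|A)·P(A) + P(G|B)·P(B) + P(G|C)·P(C) + P(G|D)·P(D)
      = 0.77·0.59 + 0.834·0.07 + 0.355·0.14 + 0.51·0.2
      = 0.4543 + 0.05838 + 0.0497 + 0.102 = 0.66438

0.6644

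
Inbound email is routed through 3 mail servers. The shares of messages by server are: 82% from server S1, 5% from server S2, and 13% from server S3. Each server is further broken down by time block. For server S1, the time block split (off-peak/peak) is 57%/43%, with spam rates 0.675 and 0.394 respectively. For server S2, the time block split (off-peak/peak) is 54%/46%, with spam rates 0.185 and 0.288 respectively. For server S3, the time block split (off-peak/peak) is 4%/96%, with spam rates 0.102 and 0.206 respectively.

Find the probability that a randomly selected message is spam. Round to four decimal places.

0.4923

P(S|S1) = 0.57·0.675 + 0.43·0.394 = 0.38475 + 0.16942 = 0.55417
P(S|S2) = 0.54·0.185 + 0.46·0.288 = 0.0999 + 0.13248 = 0.23238
P(S|S3) = 0.04·0.102 + 0.96·0.206 = 0.00408 + 0.19776 = 0.20184
Then overall,
P(S) = 0.82·0.55417 + 0.05·0.23238 + 0.13·0.20184
      = 0.4544194 + 0.011619 + 0.0262392 = 0.4922776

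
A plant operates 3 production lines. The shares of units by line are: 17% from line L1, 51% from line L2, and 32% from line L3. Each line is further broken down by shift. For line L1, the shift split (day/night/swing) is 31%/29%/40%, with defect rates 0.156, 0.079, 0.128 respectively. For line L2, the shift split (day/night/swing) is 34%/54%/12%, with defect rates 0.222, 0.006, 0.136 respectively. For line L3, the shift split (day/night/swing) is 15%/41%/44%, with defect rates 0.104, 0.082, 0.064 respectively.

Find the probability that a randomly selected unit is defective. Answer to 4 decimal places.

0.0941

P(D|L1) = 0.31·0.156 + 0.29·0.079 + 0.4·0.128 = 0.04836 + 0.02291 + 0.0512 = 0.12247
P(D|L2) = 0.34·0.222 + 0.54·0.006 + 0.12·0.136 = 0.07548 + 0.00324 + 0.01632 = 0.09504
P(D|L3) = 0.15·0.104 + 0.41·0.082 + 0.44·0.064 = 0.0156 + 0.03362 + 0.02816 = 0.07738
Then overall,
P(D) = 0.17·0.12247 + 0.51·0.09504 + 0.32·0.07738
      = 0.0208199 + 0.0484704 + 0.0247616 = 0.0940519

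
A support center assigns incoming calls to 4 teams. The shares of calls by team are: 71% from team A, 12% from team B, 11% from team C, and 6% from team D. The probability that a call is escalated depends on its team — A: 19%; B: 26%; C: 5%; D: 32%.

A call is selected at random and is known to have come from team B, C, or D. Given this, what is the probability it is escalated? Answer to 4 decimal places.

Let S = {B, C, D}.
P(S) = 0.12 + 0.11 + 0.06 = 0.29.
P(E ∩ S) = 0.26·0.12 + 0.05·0.11 + 0.32·0.06 = 0.0312 + 0.0055 + 0.0192 = 0.0559.
P(E | S) = 0.0559 / 0.29 = 0.192759…

P(E|S) ≈ 0.1928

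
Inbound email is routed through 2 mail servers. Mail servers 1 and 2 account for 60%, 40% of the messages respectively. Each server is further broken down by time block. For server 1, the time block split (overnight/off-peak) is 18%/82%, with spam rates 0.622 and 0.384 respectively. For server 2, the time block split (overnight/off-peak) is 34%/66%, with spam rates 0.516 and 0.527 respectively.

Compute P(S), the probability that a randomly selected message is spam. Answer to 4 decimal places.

P(S|1) = 0.18·0.622 + 0.82·0.384 = 0.11196 + 0.31488 = 0.42684
P(S|2) = 0.34·0.516 + 0.66·0.527 = 0.17544 + 0.34782 = 0.52326
Then overall,
P(S) = 0.6·0.42684 + 0.4·0.52326
      = 0.256104 + 0.209304 = 0.465408

0.4654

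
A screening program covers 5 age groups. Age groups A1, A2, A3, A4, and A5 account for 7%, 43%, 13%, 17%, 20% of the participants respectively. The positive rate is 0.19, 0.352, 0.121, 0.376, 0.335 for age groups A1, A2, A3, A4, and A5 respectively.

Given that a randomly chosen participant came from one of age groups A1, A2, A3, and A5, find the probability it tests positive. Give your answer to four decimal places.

Let S = {A1, A2, A3, A5}.
P(S) = 0.07 + 0.43 + 0.13 + 0.2 = 0.83.
P(T ∩ S) = 0.19·0.07 + 0.352·0.43 + 0.121·0.13 + 0.335·0.2 = 0.0133 + 0.15136 + 0.01573 + 0.067 = 0.24739.
P(T | S) = 0.24739 / 0.83 = 0.298060…

P(T|S) ≈ 0.2981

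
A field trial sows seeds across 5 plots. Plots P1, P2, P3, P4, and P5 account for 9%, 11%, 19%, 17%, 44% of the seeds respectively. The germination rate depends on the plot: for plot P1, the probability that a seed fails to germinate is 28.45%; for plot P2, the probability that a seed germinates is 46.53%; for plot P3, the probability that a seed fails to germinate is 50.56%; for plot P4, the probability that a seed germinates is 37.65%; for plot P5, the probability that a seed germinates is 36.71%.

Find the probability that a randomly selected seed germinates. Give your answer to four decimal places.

P(G) ≈ 0.4350

P(G|P1) = 1 − 0.2845 = 0.7155.
P(G|P3) = 1 − 0.5056 = 0.4944.
Using total probability over the partition,
P(G) = P(G|P1)·P(P1) + P(G|P2)·P(P2) + P(G|P3)·P(P3) + P(G|P4)·P(P4) + P(G|P5)·P(P5)
      = 0.7155·0.09 + 0.4653·0.11 + 0.4944·0.19 + 0.3765·0.17 + 0.3671·0.44
      = 0.064395 + 0.051183 + 0.093936 + 0.064005 + 0.161524 = 0.435043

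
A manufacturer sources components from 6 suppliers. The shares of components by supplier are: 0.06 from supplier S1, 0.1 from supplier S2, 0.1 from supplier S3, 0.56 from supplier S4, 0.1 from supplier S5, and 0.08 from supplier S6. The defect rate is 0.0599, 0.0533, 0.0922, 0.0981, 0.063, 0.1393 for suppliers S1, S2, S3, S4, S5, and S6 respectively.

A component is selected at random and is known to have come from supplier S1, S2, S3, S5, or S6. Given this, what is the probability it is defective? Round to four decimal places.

Let S = {S1, S2, S3, S5, S6}.
P(S) = 0.06 + 0.1 + 0.1 + 0.1 + 0.08 = 0.44.
P(D ∩ S) = 0.0599·0.06 + 0.0533·0.1 + 0.0922·0.1 + 0.063·0.1 + 0.1393·0.08 = 0.003594 + 0.00533 + 0.00922 + 0.0063 + 0.011144 = 0.035588.
P(D | S) = 0.035588 / 0.44 = 0.080882…

0.0809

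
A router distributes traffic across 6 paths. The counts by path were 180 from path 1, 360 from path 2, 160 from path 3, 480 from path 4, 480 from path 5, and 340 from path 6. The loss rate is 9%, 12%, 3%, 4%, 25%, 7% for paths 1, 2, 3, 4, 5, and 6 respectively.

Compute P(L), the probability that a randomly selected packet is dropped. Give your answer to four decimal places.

Total: 180 + 360 + 160 + 480 + 480 + 340 = 2000.
P(1) = 180/2000 = 0.09. P(2) = 360/2000 = 0.18. P(3) = 160/2000 = 0.08. P(4) = 480/2000 = 0.24. P(5) = 480/2000 = 0.24. P(6) = 340/2000 = 0.17.
P(L) = P(L|1)·P(1) + P(L|2)·P(2) + P(L|3)·P(3) + P(L|4)·P(4) + P(L|5)·P(5) + P(L|6)·P(6)
      = 0.09·0.09 + 0.12·0.18 + 0.03·0.08 + 0.04·0.24 + 0.25·0.24 + 0.07·0.17
      = 0.0081 + 0.0216 + 0.0024 + 0.0096 + 0.06 + 0.0119 = 0.1136

0.1136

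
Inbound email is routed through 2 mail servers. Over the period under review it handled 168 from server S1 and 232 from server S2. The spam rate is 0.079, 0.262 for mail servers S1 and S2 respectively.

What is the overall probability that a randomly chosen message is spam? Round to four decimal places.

0.1851

Total: 168 + 232 = 400.
P(S1) = 168/400 = 0.42. P(S2) = 232/400 = 0.58.
Using total probability over the partition,
P(S) = P(S|S1)·P(S1) + P(S|S2)·P(S2)
      = 0.079·0.42 + 0.262·0.58
      = 0.03318 + 0.15196 = 0.18514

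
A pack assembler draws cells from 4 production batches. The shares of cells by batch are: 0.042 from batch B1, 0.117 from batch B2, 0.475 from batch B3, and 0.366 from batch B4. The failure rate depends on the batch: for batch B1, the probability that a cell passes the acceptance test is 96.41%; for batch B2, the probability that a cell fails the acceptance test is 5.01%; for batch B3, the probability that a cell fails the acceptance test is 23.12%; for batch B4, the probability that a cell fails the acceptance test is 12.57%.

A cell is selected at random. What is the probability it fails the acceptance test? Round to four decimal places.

P(F) ≈ 0.1632

P(F|B1) = 1 − 0.9641 = 0.0359.
P(F) = P(F|B1)·P(B1) + P(F|B2)·P(B2) + P(F|B3)·P(B3) + P(F|B4)·P(B4)
      = 0.0359·0.042 + 0.0501·0.117 + 0.2312·0.475 + 0.1257·0.366
      = 0.0015078 + 0.0058617 + 0.10982 + 0.0460062 = 0.1631957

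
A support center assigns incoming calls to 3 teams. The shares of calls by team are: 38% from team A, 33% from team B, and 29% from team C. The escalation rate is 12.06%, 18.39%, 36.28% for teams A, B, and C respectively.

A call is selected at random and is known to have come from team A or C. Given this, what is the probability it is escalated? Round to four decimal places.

P(E|S) ≈ 0.2254

Let S = {A, C}.
P(S) = 0.38 + 0.29 = 0.67.
P(E ∩ S) = 0.1206·0.38 + 0.3628·0.29 = 0.045828 + 0.105212 = 0.15104.
P(E | S) = 0.15104 / 0.67 = 0.225433…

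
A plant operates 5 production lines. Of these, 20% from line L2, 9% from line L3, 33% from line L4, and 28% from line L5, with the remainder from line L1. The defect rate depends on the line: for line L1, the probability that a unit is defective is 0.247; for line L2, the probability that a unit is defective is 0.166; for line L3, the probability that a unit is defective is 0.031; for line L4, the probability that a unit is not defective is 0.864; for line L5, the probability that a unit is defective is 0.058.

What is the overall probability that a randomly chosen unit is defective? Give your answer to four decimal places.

0.1218

P(L1) = 1 − (0.2 + 0.09 + 0.33 + 0.28) = 0.1.
P(D|L4) = 1 − 0.864 = 0.136.
Summing over the partition,
P(D) = P(D|L1)·P(L1) + P(D|L2)·P(L2) + P(D|L3)·P(L3) + P(D|L4)·P(L4) + P(D|L5)·P(L5)
      = 0.247·0.1 + 0.166·0.2 + 0.031·0.09 + 0.136·0.33 + 0.058·0.28
      = 0.0247 + 0.0332 + 0.00279 + 0.04488 + 0.01624 = 0.12181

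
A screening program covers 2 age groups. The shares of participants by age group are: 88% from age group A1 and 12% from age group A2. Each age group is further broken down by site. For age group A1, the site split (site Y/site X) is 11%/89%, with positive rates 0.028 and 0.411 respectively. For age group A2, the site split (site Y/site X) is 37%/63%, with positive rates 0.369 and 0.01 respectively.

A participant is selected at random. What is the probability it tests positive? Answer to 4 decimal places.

P(T|A1) = 0.11·0.028 + 0.89·0.411 = 0.00308 + 0.36579 = 0.36887
P(T|A2) = 0.37·0.369 + 0.63·0.01 = 0.13653 + 0.0063 = 0.14283
By total probability over the outer partition,
P(T) = 0.88·0.36887 + 0.12·0.14283
      = 0.3246056 + 0.0171396 = 0.3417452

0.3417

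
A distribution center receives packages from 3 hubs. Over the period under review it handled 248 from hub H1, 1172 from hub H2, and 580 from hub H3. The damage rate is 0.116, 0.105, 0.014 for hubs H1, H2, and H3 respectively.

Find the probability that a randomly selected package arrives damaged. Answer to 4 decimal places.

Total: 248 + 1172 + 580 = 2000.
P(H1) = 248/2000 = 0.124. P(H2) = 1172/2000 = 0.586. P(H3) = 580/2000 = 0.29.
P(D) = P(D|H1)·P(H1) + P(D|H2)·P(H2) + P(D|H3)·P(H3)
      = 0.116·0.124 + 0.105·0.586 + 0.014·0.29
      = 0.014384 + 0.06153 + 0.00406 = 0.079974

P(D) ≈ 0.0800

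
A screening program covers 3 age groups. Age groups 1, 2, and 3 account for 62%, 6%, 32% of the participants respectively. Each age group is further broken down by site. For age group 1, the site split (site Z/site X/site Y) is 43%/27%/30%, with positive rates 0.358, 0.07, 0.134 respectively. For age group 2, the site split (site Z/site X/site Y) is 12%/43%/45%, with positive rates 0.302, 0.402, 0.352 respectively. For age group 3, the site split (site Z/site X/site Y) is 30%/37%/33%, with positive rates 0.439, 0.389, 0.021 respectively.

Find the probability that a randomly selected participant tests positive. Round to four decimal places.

P(T|1) = 0.43·0.358 + 0.27·0.07 + 0.3·0.134 = 0.15394 + 0.0189 + 0.0402 = 0.21304
P(T|2) = 0.12·0.302 + 0.43·0.402 + 0.45·0.352 = 0.03624 + 0.17286 + 0.1584 = 0.3675
P(T|3) = 0.3·0.439 + 0.37·0.389 + 0.33·0.021 = 0.1317 + 0.14393 + 0.00693 = 0.28256
Then overall,
P(T) = 0.62·0.21304 + 0.06·0.3675 + 0.32·0.28256
      = 0.1320848 + 0.02205 + 0.0904192 = 0.244554

0.2446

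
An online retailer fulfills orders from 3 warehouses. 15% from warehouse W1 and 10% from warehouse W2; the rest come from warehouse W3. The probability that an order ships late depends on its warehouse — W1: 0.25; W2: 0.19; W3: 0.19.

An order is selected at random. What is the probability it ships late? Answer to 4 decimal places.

P(L) ≈ 0.1990

P(W3) = 1 − (0.15 + 0.1) = 0.75.
P(L) = P(L|W1)·P(W1) + P(L|W2)·P(W2) + P(L|W3)·P(W3)
      = 0.25·0.15 + 0.19·0.1 + 0.19·0.75
      = 0.0375 + 0.019 + 0.1425 = 0.199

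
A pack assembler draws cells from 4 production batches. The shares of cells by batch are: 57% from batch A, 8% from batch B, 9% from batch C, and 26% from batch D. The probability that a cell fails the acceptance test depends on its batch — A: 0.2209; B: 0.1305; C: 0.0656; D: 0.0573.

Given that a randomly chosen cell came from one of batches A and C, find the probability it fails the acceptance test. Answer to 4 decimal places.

0.1997

Let S = {A, C}.
P(S) = 0.57 + 0.09 = 0.66.
P(F ∩ S) = 0.2209·0.57 + 0.0656·0.09 = 0.125913 + 0.005904 = 0.131817.
P(F | S) = 0.131817 / 0.66 = 0.199723…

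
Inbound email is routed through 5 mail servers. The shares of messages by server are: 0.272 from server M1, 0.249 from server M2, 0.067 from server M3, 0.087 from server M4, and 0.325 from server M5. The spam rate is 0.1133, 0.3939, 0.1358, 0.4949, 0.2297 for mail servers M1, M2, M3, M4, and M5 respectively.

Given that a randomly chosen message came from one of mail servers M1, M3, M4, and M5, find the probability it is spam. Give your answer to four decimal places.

Let J = {M1, M3, M4, M5}.
P(J) = 0.272 + 0.067 + 0.087 + 0.325 = 0.751.
P(S ∩ J) = 0.1133·0.272 + 0.1358·0.067 + 0.4949·0.087 + 0.2297·0.325 = 0.0308176 + 0.0090986 + 0.0430563 + 0.0746525 = 0.157625.
P(S | J) = 0.157625 / 0.751 = 0.209887…

0.2099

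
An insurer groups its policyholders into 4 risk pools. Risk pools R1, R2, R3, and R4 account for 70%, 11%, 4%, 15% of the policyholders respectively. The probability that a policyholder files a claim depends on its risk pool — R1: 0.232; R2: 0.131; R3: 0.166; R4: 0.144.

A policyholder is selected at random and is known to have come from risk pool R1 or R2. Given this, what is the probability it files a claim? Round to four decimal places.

P(C|S) ≈ 0.2183

Let S = {R1, R2}.
P(S) = 0.7 + 0.11 = 0.81.
P(C ∩ S) = 0.232·0.7 + 0.131·0.11 = 0.1624 + 0.01441 = 0.17681.
P(C | S) = 0.17681 / 0.81 = 0.218284…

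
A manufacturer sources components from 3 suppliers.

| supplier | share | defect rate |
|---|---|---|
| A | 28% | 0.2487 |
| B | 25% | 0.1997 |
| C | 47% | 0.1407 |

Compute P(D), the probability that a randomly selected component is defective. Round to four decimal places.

Using total probability over the partition,
P(D) = P(D|A)·P(A) + P(D|B)·P(B) + P(D|C)·P(C)
      = 0.2487·0.28 + 0.1997·0.25 + 0.1407·0.47
      = 0.069636 + 0.049925 + 0.066129 = 0.18569

P(D) ≈ 0.1857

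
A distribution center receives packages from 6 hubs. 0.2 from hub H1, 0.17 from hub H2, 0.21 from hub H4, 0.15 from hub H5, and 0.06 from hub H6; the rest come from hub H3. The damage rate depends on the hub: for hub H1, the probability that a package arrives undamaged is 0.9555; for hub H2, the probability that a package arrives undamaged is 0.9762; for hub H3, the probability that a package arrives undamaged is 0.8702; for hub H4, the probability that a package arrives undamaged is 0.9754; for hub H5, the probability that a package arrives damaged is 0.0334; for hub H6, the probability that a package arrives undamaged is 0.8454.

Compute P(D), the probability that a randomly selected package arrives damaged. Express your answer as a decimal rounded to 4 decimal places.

P(H3) = 1 − (0.2 + 0.17 + 0.21 + 0.15 + 0.06) = 0.21.
P(D|H1) = 1 − 0.9555 = 0.0445.
P(D|H2) = 1 − 0.9762 = 0.0238.
P(D|H3) = 1 − 0.8702 = 0.1298.
P(D|H4) = 1 − 0.9754 = 0.0246.
P(D|H6) = 1 − 0.8454 = 0.1546.
P(D) = P(D|H1)·P(H1) + P(D|H2)·P(H2) + P(D|H3)·P(H3) + P(D|H4)·P(H4) + P(D|H5)·P(H5) + P(D|H6)·P(H6)
      = 0.0445·0.2 + 0.0238·0.17 + 0.1298·0.21 + 0.0246·0.21 + 0.0334·0.15 + 0.1546·0.06
      = 0.0089 + 0.004046 + 0.027258 + 0.005166 + 0.00501 + 0.009276 = 0.059656

P(D) ≈ 0.0597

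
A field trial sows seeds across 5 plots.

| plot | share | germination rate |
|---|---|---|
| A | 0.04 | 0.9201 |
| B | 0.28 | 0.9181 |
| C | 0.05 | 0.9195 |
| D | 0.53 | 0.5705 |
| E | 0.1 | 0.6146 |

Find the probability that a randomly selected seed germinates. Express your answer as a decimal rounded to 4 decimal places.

Summing over the partition,
P(G) = P(G|A)·P(A) + P(G|B)·P(B) + P(G|C)·P(C) + P(G|D)·P(D) + P(G|E)·P(E)
      = 0.9201·0.04 + 0.9181·0.28 + 0.9195·0.05 + 0.5705·0.53 + 0.6146·0.1
      = 0.036804 + 0.257068 + 0.045975 + 0.302365 + 0.06146 = 0.703672

P(G) ≈ 0.7037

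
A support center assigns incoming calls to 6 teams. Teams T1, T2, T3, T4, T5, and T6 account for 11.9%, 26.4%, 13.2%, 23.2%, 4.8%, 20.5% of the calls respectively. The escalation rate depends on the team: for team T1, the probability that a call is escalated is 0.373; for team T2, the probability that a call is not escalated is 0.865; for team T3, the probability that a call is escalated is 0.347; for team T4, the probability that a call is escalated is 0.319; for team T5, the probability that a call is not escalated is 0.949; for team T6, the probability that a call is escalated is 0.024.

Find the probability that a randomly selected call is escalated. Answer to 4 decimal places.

0.2072

P(E|T2) = 1 − 0.865 = 0.135.
P(E|T5) = 1 − 0.949 = 0.051.
P(E) = P(E|T1)·P(T1) + P(E|T2)·P(T2) + P(E|T3)·P(T3) + P(E|T4)·P(T4) + P(E|T5)·P(T5) + P(E|T6)·P(T6)
      = 0.373·0.119 + 0.135·0.264 + 0.347·0.132 + 0.319·0.232 + 0.051·0.048 + 0.024·0.205
      = 0.044387 + 0.03564 + 0.045804 + 0.074008 + 0.002448 + 0.00492 = 0.207207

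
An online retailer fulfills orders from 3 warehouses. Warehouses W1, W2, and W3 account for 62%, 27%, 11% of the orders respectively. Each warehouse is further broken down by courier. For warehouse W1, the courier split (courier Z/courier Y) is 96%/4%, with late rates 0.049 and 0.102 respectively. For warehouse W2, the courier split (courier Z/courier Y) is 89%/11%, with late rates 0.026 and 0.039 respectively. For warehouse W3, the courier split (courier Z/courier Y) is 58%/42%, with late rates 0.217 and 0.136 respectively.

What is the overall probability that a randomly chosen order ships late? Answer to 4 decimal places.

P(L|W1) = 0.96·0.049 + 0.04·0.102 = 0.04704 + 0.00408 = 0.05112
P(L|W2) = 0.89·0.026 + 0.11·0.039 = 0.02314 + 0.00429 = 0.02743
P(L|W3) = 0.58·0.217 + 0.42·0.136 = 0.12586 + 0.05712 = 0.18298
By total probability over the outer partition,
P(L) = 0.62·0.05112 + 0.27·0.02743 + 0.11·0.18298
      = 0.0316944 + 0.0074061 + 0.0201278 = 0.0592283

P(L) ≈ 0.0592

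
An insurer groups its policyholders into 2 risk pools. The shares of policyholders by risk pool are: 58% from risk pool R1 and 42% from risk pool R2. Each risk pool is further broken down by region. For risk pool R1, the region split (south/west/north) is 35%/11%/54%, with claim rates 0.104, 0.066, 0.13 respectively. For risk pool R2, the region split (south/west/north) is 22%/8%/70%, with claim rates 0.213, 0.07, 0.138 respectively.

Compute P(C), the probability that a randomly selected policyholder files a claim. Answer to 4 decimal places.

P(C|R1) = 0.35·0.104 + 0.11·0.066 + 0.54·0.13 = 0.0364 + 0.00726 + 0.0702 = 0.11386
P(C|R2) = 0.22·0.213 + 0.08·0.07 + 0.7·0.138 = 0.04686 + 0.0056 + 0.0966 = 0.14906
Then overall,
P(C) = 0.58·0.11386 + 0.42·0.14906
      = 0.0660388 + 0.0626052 = 0.128644

0.1286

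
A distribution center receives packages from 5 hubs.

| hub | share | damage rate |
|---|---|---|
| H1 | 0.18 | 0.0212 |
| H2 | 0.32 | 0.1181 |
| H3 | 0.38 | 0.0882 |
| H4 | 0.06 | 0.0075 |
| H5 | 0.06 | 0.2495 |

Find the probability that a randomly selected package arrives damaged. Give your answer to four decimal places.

0.0905

P(D) = P(D|H1)·P(H1) + P(D|H2)·P(H2) + P(D|H3)·P(H3) + P(D|H4)·P(H4) + P(D|H5)·P(H5)
      = 0.0212·0.18 + 0.1181·0.32 + 0.0882·0.38 + 0.0075·0.06 + 0.2495·0.06
      = 0.003816 + 0.037792 + 0.033516 + 0.00045 + 0.01497 = 0.090544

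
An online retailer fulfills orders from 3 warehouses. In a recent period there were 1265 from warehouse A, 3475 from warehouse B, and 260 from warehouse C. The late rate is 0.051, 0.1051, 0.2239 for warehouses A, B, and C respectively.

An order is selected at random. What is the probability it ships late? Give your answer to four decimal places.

Total: 1265 + 3475 + 260 = 5000.
P(A) = 1265/5000 = 0.253. P(B) = 3475/5000 = 0.695. P(C) = 260/5000 = 0.052.
Using total probability over the partition,
P(L) = P(L|A)·P(A) + P(L|B)·P(B) + P(L|C)·P(C)
      = 0.051·0.253 + 0.1051·0.695 + 0.2239·0.052
      = 0.012903 + 0.0730445 + 0.0116428 = 0.0975903

P(L) ≈ 0.0976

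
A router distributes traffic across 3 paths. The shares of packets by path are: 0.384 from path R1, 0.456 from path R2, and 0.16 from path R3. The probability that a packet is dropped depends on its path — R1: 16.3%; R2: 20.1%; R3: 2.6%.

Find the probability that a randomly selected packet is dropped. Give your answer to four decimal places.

P(L) = P(L|R1)·P(R1) + P(L|R2)·P(R2) + P(L|R3)·P(R3)
      = 0.163·0.384 + 0.201·0.456 + 0.026·0.16
      = 0.062592 + 0.091656 + 0.00416 = 0.158408

P(L) ≈ 0.1584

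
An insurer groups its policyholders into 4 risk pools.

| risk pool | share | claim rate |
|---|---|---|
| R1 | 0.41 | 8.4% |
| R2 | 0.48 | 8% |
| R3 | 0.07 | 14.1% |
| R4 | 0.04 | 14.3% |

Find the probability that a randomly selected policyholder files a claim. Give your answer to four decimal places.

P(C) ≈ 0.0884

P(C) = P(C|R1)·P(R1) + P(C|R2)·P(R2) + P(C|R3)·P(R3) + P(C|R4)·P(R4)
      = 0.084·0.41 + 0.08·0.48 + 0.141·0.07 + 0.143·0.04
      = 0.03444 + 0.0384 + 0.00987 + 0.00572 = 0.08843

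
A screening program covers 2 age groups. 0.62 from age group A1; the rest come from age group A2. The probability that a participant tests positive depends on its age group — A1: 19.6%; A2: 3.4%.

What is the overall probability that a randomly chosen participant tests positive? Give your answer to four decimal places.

0.1344

P(A2) = 1 − (0.62) = 0.38.
P(T) = P(T|A1)·P(A1) + P(T|A2)·P(A2)
      = 0.196·0.62 + 0.034·0.38
      = 0.12152 + 0.01292 = 0.13444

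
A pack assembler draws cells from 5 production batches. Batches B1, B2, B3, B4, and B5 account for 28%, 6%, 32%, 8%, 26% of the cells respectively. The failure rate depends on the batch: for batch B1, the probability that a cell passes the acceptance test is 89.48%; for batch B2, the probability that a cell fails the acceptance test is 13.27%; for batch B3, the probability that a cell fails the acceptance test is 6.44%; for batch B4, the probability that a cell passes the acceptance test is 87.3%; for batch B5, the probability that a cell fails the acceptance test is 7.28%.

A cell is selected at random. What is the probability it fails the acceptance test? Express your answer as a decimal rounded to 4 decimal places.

P(F|B1) = 1 − 0.8948 = 0.1052.
P(F|B4) = 1 − 0.873 = 0.127.
Using total probability over the partition,
P(F) = P(F|B1)·P(B1) + P(F|B2)·P(B2) + P(F|B3)·P(B3) + P(F|B4)·P(B4) + P(F|B5)·P(B5)
      = 0.1052·0.28 + 0.1327·0.06 + 0.0644·0.32 + 0.127·0.08 + 0.0728·0.26
      = 0.029456 + 0.007962 + 0.020608 + 0.01016 + 0.018928 = 0.087114

0.0871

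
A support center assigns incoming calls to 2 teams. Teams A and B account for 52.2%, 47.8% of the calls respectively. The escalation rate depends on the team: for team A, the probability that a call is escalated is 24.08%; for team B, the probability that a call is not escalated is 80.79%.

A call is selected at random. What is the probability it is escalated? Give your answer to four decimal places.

P(E|B) = 1 − 0.8079 = 0.1921.
Summing over the partition,
P(E) = P(E|A)·P(A) + P(E|B)·P(B)
      = 0.2408·0.522 + 0.1921·0.478
      = 0.1256976 + 0.0918238 = 0.2175214

0.2175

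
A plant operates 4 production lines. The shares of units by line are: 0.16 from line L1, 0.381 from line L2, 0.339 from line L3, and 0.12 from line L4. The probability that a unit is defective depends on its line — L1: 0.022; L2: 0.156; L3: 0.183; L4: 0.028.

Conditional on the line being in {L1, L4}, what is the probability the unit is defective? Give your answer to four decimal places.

0.0246

Let S = {L1, L4}.
P(S) = 0.16 + 0.12 = 0.28.
P(D ∩ S) = 0.022·0.16 + 0.028·0.12 = 0.00352 + 0.00336 = 0.00688.
P(D | S) = 0.00688 / 0.28 = 0.024571…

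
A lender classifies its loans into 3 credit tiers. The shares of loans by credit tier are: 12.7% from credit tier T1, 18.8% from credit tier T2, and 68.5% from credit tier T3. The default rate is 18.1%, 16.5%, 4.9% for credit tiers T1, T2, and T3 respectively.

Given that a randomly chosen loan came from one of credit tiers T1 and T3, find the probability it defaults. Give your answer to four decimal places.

P(D|S) ≈ 0.0696

Let S = {T1, T3}.
P(S) = 0.127 + 0.685 = 0.812.
P(D ∩ S) = 0.181·0.127 + 0.049·0.685 = 0.022987 + 0.033565 = 0.056552.
P(D | S) = 0.056552 / 0.812 = 0.069645…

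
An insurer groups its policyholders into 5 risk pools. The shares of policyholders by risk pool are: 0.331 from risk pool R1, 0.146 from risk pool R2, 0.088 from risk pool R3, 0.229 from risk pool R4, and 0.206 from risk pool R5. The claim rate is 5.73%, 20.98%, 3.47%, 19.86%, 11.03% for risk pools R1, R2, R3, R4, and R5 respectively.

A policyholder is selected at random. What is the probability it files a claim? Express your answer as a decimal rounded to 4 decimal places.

0.1209

P(C) = P(C|R1)·P(R1) + P(C|R2)·P(R2) + P(C|R3)·P(R3) + P(C|R4)·P(R4) + P(C|R5)·P(R5)
      = 0.0573·0.331 + 0.2098·0.146 + 0.0347·0.088 + 0.1986·0.229 + 0.1103·0.206
      = 0.0189663 + 0.0306308 + 0.0030536 + 0.0454794 + 0.0227218 = 0.1208519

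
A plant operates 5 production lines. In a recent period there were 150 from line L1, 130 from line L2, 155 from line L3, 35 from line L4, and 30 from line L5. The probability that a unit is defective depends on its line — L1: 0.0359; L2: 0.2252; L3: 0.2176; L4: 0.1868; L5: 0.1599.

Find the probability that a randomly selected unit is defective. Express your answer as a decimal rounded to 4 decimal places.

Total: 150 + 130 + 155 + 35 + 30 = 500.
P(L1) = 150/500 = 0.3. P(L2) = 130/500 = 0.26. P(L3) = 155/500 = 0.31. P(L4) = 35/500 = 0.07. P(L5) = 30/500 = 0.06.
P(D) = P(D|L1)·P(L1) + P(D|L2)·P(L2) + P(D|L3)·P(L3) + P(D|L4)·P(L4) + P(D|L5)·P(L5)
      = 0.0359·0.3 + 0.2252·0.26 + 0.2176·0.31 + 0.1868·0.07 + 0.1599·0.06
      = 0.01077 + 0.058552 + 0.067456 + 0.013076 + 0.009594 = 0.159448

P(D) ≈ 0.1594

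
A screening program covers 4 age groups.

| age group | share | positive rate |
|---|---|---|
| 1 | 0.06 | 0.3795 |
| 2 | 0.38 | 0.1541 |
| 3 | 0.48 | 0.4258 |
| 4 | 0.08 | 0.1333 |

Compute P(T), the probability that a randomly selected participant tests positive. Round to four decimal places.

0.2964

P(T) = P(T|1)·P(1) + P(T|2)·P(2) + P(T|3)·P(3) + P(T|4)·P(4)
      = 0.3795·0.06 + 0.1541·0.38 + 0.4258·0.48 + 0.1333·0.08
      = 0.02277 + 0.058558 + 0.204384 + 0.010664 = 0.296376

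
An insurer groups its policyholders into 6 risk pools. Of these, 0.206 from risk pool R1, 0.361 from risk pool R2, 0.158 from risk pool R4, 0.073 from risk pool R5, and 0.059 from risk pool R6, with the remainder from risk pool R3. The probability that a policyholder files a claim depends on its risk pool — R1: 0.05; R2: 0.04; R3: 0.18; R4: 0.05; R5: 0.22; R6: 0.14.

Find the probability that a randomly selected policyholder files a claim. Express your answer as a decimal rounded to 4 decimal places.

P(C) ≈ 0.0827

P(R3) = 1 − (0.206 + 0.361 + 0.158 + 0.073 + 0.059) = 0.143.
P(C) = P(C|R1)·P(R1) + P(C|R2)·P(R2) + P(C|R3)·P(R3) + P(C|R4)·P(R4) + P(C|R5)·P(R5) + P(C|R6)·P(R6)
      = 0.05·0.206 + 0.04·0.361 + 0.18·0.143 + 0.05·0.158 + 0.22·0.073 + 0.14·0.059
      = 0.0103 + 0.01444 + 0.02574 + 0.0079 + 0.01606 + 0.00826 = 0.0827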